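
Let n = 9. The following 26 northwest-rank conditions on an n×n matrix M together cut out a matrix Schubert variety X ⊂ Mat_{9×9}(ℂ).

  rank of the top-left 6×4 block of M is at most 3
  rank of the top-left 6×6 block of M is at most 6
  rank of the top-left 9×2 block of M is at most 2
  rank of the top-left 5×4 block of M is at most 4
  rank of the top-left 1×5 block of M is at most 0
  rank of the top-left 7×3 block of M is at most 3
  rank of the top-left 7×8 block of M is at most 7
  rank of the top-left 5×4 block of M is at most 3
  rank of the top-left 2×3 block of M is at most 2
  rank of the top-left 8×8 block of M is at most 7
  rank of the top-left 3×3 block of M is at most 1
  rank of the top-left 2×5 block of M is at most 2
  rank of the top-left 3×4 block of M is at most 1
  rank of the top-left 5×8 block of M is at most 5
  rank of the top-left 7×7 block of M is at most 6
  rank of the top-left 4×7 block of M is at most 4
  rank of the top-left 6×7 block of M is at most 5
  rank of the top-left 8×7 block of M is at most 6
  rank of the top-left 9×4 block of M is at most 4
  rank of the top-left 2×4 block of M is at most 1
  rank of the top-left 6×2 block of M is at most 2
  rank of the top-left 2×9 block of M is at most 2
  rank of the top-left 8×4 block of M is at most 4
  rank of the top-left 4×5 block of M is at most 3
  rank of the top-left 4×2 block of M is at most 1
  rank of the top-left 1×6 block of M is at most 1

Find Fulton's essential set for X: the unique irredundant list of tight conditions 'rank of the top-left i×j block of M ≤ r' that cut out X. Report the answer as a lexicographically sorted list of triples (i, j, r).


Recovering R(i,j) via the rank-extension bound from the 26 conditions:

  0 0 0 0 0 1 1 1 1
  1 1 1 1 1 2 2 2 2
  1 1 1 1 2 3 3 3 3
  1 1 2 2 3 4 4 4 4
  1 2 3 3 4 5 5 5 5
  1 2 3 3 4 5 5 6 6
  1 2 3 4 5 6 6 7 7
  1 2 3 4 5 6 6 7 8
  1 2 3 4 5 6 7 8 9

the unique w with this rank table is (6, 1, 5, 3, 2, 8, 4, 9, 7).

D(w) has 12 cells with 6 SE-corners; essential set:

[(1, 5, 0), (3, 4, 1), (4, 2, 1), (6, 4, 3), (6, 7, 5), (8, 7, 6)]


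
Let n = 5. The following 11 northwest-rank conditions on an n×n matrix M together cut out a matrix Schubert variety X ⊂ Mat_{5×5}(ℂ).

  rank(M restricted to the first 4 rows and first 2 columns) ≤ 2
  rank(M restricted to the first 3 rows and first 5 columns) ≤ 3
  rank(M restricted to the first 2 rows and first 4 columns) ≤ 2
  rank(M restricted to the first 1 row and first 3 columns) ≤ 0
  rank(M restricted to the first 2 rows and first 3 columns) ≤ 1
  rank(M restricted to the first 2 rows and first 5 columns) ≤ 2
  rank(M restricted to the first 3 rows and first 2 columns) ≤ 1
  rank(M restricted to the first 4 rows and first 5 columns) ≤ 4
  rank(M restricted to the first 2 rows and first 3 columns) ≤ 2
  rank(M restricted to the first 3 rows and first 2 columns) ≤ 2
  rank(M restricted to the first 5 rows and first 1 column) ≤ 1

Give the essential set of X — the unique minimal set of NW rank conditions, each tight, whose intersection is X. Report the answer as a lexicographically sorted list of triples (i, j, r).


Reconstructing r_w from the 11 given conditions:

  i=1: 0 0 0 1 1
  i=2: 1 1 1 2 2
  i=3: 1 1 2 3 3
  i=4: 1 2 3 4 4
  i=5: 1 2 3 4 5

second differences of R give the permutation w = (4, 1, 3, 2, 5).

ℓ(w)=4; the 2 essential cells (i,j,r):

[(1, 3, 0), (3, 2, 1)]


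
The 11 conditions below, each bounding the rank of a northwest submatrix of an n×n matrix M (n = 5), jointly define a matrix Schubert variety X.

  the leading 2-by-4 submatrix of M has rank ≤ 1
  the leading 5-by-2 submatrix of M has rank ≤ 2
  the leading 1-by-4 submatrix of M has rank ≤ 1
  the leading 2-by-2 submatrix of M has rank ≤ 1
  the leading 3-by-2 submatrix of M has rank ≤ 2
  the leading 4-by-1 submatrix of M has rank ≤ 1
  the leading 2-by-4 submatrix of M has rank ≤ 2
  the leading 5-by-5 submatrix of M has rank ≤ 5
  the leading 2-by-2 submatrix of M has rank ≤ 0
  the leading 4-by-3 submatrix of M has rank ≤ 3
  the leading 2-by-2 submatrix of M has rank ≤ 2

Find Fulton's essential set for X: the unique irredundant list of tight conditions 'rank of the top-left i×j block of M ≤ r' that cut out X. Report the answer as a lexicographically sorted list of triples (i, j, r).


The tightest implied rank at each (i,j), from the 11 conditions:

  row 1: 0 0 1 1 1
  row 2: 0 0 1 1 2
  row 3: 1 1 2 2 3
  row 4: 1 2 3 3 4
  row 5: 1 2 3 4 5

reading off 1-entries of Δ²R: w = (3, 5, 1, 2, 4).

Rothe diagram D(w) (5 cells), 2 SE-corners (essential conditions):

[(2, 2, 0), (2, 4, 1)]


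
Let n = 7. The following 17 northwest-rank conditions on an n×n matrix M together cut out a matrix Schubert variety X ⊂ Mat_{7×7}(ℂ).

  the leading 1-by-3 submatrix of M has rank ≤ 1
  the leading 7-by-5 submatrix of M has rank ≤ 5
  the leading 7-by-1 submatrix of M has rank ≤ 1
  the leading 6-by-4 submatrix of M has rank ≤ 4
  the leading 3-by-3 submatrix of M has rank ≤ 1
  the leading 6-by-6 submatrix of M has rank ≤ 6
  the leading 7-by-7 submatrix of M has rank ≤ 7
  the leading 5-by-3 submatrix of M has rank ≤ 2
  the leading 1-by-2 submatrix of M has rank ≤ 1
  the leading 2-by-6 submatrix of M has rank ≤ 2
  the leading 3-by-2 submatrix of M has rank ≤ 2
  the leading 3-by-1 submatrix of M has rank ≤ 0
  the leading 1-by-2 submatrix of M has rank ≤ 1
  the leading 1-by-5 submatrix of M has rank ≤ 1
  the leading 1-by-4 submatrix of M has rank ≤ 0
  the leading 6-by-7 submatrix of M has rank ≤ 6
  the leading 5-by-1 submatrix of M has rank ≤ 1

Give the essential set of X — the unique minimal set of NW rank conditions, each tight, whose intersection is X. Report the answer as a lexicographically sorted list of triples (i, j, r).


The tightest implied rank at each (i,j), from the 17 conditions:

  0 | 0 | 0 | 0 | 1 | 1 | 1
  0 | 1 | 1 | 1 | 2 | 2 | 2
  0 | 1 | 1 | 2 | 3 | 3 | 3
  1 | 2 | 2 | 3 | 4 | 4 | 4
  1 | 2 | 2 | 3 | 4 | 5 | 5
  1 | 2 | 3 | 4 | 5 | 6 | 6
  1 | 2 | 3 | 4 | 5 | 6 | 7

so w = (5, 2, 4, 1, 6, 3, 7).

Fulton essential set (4 of the 8 Rothe cells):

[(1, 4, 0), (3, 1, 0), (3, 3, 1), (5, 3, 2)]


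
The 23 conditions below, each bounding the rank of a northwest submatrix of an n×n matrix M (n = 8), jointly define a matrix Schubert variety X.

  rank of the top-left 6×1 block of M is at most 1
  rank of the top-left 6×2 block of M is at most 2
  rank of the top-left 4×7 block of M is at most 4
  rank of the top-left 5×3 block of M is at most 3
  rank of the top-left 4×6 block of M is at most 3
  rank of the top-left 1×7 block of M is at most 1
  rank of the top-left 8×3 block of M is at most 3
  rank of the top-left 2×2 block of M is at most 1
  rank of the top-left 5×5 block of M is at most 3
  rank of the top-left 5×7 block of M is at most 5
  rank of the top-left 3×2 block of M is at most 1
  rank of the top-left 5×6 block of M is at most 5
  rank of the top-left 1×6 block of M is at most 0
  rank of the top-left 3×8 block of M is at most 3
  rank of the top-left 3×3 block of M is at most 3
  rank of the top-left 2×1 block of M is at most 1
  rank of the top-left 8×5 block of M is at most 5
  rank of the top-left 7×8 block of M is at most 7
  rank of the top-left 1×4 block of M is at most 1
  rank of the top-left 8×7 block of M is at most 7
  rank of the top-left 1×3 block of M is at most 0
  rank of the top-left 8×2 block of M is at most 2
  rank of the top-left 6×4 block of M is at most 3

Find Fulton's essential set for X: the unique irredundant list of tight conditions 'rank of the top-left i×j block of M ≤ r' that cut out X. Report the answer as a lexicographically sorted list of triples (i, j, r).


Rank table r_w(8×8) implied by the 23 constraints:

  0 0 0 0 0 0 1 1
  1 1 1 1 1 1 2 2
  1 1 2 2 2 2 3 3
  1 2 3 3 3 3 4 4
  1 2 3 3 3 4 5 5
  1 2 3 3 4 5 6 6
  1 2 3 4 5 6 7 7
  1 2 3 4 5 6 7 8

hence w(1..8) = (7, 1, 3, 2, 6, 5, 4, 8).

|D(w)|=10, |Ess(w)|=4:

[(1, 6, 0), (3, 2, 1), (5, 5, 3), (6, 4, 3)]


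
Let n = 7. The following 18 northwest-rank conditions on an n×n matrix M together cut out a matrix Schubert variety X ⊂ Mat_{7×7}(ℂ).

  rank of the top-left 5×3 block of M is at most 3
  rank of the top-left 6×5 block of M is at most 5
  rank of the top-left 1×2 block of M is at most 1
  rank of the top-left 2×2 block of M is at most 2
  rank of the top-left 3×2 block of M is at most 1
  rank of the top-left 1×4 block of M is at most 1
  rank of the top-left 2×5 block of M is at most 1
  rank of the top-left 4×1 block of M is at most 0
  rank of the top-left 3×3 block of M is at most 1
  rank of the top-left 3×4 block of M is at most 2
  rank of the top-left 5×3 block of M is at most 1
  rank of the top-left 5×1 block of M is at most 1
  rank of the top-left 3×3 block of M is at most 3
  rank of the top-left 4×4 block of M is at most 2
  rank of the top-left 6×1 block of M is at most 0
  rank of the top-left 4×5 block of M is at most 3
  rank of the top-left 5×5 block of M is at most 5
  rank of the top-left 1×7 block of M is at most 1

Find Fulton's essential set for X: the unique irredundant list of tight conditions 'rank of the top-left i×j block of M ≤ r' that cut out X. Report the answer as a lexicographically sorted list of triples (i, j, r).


Computing R[i][j] = min implied NW-rank bound (n=7, 18 conditions):

  0 | 1 | 1 | 1 | 1 | 1 | 1
  0 | 1 | 1 | 1 | 1 | 2 | 2
  0 | 1 | 1 | 2 | 2 | 3 | 3
  0 | 1 | 1 | 2 | 3 | 4 | 4
  0 | 1 | 1 | 2 | 3 | 4 | 5
  0 | 1 | 2 | 3 | 4 | 5 | 6
  1 | 2 | 3 | 4 | 5 | 6 | 7

reading off 1-entries of Δ²R: w = (2, 6, 4, 5, 7, 3, 1).

D(w) has 12 cells with 3 SE-corners; essential set:

[(2, 5, 1), (5, 3, 1), (6, 1, 0)]


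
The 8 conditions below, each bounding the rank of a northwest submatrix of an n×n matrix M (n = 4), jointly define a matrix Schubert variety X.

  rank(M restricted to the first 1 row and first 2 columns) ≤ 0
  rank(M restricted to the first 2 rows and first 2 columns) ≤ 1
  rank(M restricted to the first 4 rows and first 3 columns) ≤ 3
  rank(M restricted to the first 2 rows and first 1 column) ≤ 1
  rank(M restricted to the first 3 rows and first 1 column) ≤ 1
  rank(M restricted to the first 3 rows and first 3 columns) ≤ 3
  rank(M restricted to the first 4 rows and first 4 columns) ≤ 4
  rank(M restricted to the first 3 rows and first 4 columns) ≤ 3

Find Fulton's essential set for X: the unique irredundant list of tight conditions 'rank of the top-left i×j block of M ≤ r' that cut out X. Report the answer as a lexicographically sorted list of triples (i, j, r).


Reconstructing r_w from the 8 given conditions:

  R[1]: 0 0 1 1
  R[2]: 1 1 2 2
  R[3]: 1 2 3 3
  R[4]: 1 2 3 4

the unique w with this rank table is (3, 1, 2, 4).

D(w) has 2 cells with 1 SE-corner; essential set:

[(1, 2, 0)]


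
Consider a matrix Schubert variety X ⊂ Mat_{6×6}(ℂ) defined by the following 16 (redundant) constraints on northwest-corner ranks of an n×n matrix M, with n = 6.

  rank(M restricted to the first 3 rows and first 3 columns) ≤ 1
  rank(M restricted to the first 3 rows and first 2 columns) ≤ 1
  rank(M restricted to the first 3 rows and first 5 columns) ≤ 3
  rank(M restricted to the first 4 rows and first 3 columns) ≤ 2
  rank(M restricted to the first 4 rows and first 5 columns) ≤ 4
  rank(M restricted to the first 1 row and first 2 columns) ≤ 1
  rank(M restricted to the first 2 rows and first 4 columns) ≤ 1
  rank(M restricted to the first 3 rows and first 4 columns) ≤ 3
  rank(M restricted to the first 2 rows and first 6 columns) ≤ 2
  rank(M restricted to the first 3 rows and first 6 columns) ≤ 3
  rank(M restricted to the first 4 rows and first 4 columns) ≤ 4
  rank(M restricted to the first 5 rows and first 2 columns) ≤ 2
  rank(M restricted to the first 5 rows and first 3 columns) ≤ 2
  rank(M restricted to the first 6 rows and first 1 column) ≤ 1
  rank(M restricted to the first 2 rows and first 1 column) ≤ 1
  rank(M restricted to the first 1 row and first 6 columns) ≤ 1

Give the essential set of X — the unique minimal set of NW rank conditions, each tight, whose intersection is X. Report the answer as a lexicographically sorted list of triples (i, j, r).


Recovering R(i,j) via the rank-extension bound from the 16 conditions:

  1 1 1 1 1 1
  1 1 1 1 2 2
  1 1 1 2 3 3
  1 2 2 3 4 4
  1 2 2 3 4 5
  1 2 3 4 5 6

second differences of R give the permutation w = (1, 5, 4, 2, 6, 3).

|D(w)|=6, |Ess(w)|=3:

[(2, 4, 1), (3, 3, 1), (5, 3, 2)]


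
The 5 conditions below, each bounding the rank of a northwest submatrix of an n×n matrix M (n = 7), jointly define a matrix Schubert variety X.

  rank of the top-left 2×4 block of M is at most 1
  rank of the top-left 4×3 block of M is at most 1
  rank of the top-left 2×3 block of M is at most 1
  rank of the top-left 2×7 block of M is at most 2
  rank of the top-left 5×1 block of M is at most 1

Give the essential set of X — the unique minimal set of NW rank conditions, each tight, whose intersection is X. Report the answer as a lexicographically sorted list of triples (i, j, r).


Reconstructing r_w from the 5 given conditions:

  row 1: 1 | 1 | 1 | 1 | 1 | 1 | 1
  row 2: 1 | 1 | 1 | 1 | 2 | 2 | 2
  row 3: 1 | 1 | 1 | 2 | 3 | 3 | 3
  row 4: 1 | 1 | 1 | 2 | 3 | 4 | 4
  row 5: 1 | 2 | 2 | 3 | 4 | 5 | 5
  row 6: 1 | 2 | 3 | 4 | 5 | 6 | 6
  row 7: 1 | 2 | 3 | 4 | 5 | 6 | 7

giving w = (1, 5, 4, 6, 2, 3, 7) via Δ²R.

Fulton essential set (2 of the 7 Rothe cells):

[(2, 4, 1), (4, 3, 1)]


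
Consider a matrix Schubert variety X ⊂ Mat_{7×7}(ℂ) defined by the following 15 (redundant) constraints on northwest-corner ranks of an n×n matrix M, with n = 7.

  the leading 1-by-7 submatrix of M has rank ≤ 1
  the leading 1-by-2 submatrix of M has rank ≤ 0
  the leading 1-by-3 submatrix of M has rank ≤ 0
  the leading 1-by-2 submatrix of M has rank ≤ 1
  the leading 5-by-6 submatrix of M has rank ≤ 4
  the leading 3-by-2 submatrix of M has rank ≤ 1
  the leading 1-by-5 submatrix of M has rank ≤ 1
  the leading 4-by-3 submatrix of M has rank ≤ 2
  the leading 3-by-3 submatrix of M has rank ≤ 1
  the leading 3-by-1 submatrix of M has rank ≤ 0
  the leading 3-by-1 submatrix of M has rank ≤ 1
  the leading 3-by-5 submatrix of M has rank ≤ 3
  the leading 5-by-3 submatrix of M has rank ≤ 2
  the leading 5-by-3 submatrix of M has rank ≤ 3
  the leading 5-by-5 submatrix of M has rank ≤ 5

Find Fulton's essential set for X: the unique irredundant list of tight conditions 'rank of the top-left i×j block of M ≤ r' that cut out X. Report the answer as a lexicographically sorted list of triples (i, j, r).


Recovering R(i,j) via the rank-extension bound from the 15 conditions:

  0 | 0 | 0 | 1 | 1 | 1 | 1
  0 | 1 | 1 | 2 | 2 | 2 | 2
  0 | 1 | 1 | 2 | 3 | 3 | 3
  1 | 2 | 2 | 3 | 4 | 4 | 4
  1 | 2 | 2 | 3 | 4 | 4 | 5
  1 | 2 | 3 | 4 | 5 | 5 | 6
  1 | 2 | 3 | 4 | 5 | 6 | 7

reading off 1-entries of Δ²R: w = (4, 2, 5, 1, 7, 3, 6).

Fulton essential set (5 of the 8 Rothe cells):

[(1, 3, 0), (3, 1, 0), (3, 3, 1), (5, 3, 2), (5, 6, 4)]


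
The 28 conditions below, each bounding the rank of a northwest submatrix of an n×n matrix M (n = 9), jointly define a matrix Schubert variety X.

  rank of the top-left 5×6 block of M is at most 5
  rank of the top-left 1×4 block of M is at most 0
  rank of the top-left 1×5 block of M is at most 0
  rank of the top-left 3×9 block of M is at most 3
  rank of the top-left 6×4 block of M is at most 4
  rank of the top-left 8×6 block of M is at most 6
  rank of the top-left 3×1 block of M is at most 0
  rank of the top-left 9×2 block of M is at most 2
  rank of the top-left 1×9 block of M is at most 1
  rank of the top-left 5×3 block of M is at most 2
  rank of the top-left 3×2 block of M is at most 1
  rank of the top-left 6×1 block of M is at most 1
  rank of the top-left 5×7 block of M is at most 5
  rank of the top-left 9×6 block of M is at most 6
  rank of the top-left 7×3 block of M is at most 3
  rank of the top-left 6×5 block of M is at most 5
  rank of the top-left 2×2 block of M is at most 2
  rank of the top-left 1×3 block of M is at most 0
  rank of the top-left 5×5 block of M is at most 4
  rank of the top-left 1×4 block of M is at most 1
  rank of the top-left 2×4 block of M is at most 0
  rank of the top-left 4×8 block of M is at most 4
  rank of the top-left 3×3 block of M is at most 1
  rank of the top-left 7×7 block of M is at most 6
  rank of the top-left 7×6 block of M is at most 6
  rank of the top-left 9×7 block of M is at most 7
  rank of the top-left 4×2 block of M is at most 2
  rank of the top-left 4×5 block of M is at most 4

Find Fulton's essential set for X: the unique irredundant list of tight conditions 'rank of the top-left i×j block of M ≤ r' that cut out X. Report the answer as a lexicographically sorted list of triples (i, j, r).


Reconstructing r_w from the 28 given conditions:

  0 | 0 | 0 | 0 | 0 | 1 | 1 | 1 | 1
  0 | 0 | 0 | 0 | 1 | 2 | 2 | 2 | 2
  0 | 1 | 1 | 1 | 2 | 3 | 3 | 3 | 3
  1 | 2 | 2 | 2 | 3 | 4 | 4 | 4 | 4
  1 | 2 | 2 | 3 | 4 | 5 | 5 | 5 | 5
  1 | 2 | 3 | 4 | 5 | 6 | 6 | 6 | 6
  1 | 2 | 3 | 4 | 5 | 6 | 6 | 7 | 7
  1 | 2 | 3 | 4 | 5 | 6 | 7 | 8 | 8
  1 | 2 | 3 | 4 | 5 | 6 | 7 | 8 | 9

the unique w with this rank table is (6, 5, 2, 1, 4, 3, 8, 7, 9).

Rothe diagram D(w) (12 cells), 5 SE-corners (essential conditions):

[(1, 5, 0), (2, 4, 0), (3, 1, 0), (5, 3, 2), (7, 7, 6)]


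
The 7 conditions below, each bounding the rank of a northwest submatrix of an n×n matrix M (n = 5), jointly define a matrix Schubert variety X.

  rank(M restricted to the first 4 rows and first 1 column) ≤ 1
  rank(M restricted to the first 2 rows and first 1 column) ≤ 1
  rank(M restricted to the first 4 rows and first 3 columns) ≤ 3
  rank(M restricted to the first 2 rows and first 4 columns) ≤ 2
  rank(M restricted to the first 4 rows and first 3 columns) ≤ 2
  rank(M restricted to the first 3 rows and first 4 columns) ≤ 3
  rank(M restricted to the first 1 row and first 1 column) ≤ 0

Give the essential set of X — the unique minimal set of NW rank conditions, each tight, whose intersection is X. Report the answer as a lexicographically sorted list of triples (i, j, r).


Computing R[i][j] = min implied NW-rank bound (n=5, 7 conditions):

  row 1: 0, 1, 1, 1, 1
  row 2: 1, 2, 2, 2, 2
  row 3: 1, 2, 2, 3, 3
  row 4: 1, 2, 2, 3, 4
  row 5: 1, 2, 3, 4, 5

reading off 1-entries of Δ²R: w = (2, 1, 4, 5, 3).

Fulton essential set (2 of the 3 Rothe cells):

[(1, 1, 0), (4, 3, 2)]


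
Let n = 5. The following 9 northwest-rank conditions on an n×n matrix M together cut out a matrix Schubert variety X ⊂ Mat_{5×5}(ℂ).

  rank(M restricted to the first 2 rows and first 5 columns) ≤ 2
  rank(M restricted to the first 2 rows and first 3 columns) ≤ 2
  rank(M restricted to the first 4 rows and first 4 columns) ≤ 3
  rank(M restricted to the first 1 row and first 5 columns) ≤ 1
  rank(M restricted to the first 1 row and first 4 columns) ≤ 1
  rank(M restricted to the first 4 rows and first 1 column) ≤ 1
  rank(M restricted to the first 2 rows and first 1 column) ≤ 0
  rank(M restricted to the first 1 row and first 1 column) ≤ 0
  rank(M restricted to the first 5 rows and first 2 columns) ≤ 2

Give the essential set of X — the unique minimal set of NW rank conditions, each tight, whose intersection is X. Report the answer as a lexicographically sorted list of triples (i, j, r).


Rank table r_w(5×5) implied by the 9 constraints:

  row 1: 0 1 1 1 1
  row 2: 0 1 2 2 2
  row 3: 1 2 3 3 3
  row 4: 1 2 3 3 4
  row 5: 1 2 3 4 5

hence w(1..5) = (2, 3, 1, 5, 4).

ℓ(w)=3; the 2 essential cells (i,j,r):

[(2, 1, 0), (4, 4, 3)]


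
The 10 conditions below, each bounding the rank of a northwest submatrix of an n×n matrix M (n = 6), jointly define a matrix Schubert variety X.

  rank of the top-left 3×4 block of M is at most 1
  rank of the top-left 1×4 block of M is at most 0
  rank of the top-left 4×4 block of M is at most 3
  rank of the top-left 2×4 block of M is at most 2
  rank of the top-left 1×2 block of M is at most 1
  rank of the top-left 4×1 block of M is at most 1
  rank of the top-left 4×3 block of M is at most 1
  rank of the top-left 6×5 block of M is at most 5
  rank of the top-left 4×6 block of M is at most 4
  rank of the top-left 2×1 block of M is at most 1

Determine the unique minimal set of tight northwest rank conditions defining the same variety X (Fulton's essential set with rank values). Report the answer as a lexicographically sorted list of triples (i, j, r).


Computing R[i][j] = min implied NW-rank bound (n=6, 10 conditions):

  i=1: 0 | 0 | 0 | 0 | 1 | 1
  i=2: 1 | 1 | 1 | 1 | 2 | 2
  i=3: 1 | 1 | 1 | 1 | 2 | 3
  i=4: 1 | 1 | 1 | 2 | 3 | 4
  i=5: 1 | 2 | 2 | 3 | 4 | 5
  i=6: 1 | 2 | 3 | 4 | 5 | 6

second differences of R give the permutation w = (5, 1, 6, 4, 2, 3).

|D(w)|=9, |Ess(w)|=3:

[(1, 4, 0), (3, 4, 1), (4, 3, 1)]


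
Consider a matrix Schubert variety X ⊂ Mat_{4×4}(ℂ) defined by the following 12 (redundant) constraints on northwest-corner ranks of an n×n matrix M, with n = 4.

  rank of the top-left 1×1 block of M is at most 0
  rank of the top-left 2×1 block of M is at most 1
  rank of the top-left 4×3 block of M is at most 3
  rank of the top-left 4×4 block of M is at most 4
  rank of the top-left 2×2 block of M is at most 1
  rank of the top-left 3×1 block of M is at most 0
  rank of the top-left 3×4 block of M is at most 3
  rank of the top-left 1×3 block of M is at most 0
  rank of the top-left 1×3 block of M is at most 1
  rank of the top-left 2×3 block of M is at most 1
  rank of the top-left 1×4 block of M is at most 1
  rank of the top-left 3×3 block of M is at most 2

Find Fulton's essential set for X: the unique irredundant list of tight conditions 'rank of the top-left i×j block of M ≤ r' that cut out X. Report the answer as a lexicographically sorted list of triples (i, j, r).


Propagating the 12 rank bounds to every northwest block:

  row 1: 0 0 0 1
  row 2: 0 1 1 2
  row 3: 0 1 2 3
  row 4: 1 2 3 4

the unique w with this rank table is (4, 2, 3, 1).

ℓ(w)=5; the 2 essential cells (i,j,r):

[(1, 3, 0), (3, 1, 0)]


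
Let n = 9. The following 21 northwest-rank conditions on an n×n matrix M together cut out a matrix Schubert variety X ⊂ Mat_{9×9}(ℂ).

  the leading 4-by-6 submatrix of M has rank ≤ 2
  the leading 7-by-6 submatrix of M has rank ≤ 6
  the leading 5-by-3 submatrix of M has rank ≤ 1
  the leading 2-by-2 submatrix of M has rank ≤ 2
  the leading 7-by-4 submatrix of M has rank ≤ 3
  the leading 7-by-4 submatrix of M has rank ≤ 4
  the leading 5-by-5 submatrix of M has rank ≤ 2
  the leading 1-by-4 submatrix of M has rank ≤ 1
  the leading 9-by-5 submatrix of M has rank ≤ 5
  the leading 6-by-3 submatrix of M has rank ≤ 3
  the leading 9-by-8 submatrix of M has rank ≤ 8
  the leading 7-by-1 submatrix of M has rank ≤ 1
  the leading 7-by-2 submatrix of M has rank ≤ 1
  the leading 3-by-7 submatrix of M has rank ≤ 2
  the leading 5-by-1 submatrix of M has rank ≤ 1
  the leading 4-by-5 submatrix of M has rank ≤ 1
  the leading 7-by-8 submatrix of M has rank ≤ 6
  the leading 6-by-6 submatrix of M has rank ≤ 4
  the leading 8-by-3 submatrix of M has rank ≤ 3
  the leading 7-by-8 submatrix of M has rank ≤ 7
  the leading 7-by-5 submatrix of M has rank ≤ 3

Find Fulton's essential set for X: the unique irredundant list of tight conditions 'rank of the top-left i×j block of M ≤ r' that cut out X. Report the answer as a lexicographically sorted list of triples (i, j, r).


Recovering R(i,j) via the rank-extension bound from the 21 conditions:

  i=1: 1 1 1 1 1 1 1 1 1
  i=2: 1 1 1 1 1 2 2 2 2
  i=3: 1 1 1 1 1 2 2 3 3
  i=4: 1 1 1 1 1 2 3 4 4
  i=5: 1 1 1 2 2 3 4 5 5
  i=6: 1 1 2 3 3 4 5 6 6
  i=7: 1 1 2 3 3 4 5 6 7
  i=8: 1 2 3 4 4 5 6 7 8
  i=9: 1 2 3 4 5 6 7 8 9

so w = (1, 6, 8, 7, 4, 3, 9, 2, 5).

D(w) has 18 cells with 5 SE-corners; essential set:

[(3, 7, 2), (4, 5, 1), (5, 3, 1), (7, 2, 1), (7, 5, 3)]


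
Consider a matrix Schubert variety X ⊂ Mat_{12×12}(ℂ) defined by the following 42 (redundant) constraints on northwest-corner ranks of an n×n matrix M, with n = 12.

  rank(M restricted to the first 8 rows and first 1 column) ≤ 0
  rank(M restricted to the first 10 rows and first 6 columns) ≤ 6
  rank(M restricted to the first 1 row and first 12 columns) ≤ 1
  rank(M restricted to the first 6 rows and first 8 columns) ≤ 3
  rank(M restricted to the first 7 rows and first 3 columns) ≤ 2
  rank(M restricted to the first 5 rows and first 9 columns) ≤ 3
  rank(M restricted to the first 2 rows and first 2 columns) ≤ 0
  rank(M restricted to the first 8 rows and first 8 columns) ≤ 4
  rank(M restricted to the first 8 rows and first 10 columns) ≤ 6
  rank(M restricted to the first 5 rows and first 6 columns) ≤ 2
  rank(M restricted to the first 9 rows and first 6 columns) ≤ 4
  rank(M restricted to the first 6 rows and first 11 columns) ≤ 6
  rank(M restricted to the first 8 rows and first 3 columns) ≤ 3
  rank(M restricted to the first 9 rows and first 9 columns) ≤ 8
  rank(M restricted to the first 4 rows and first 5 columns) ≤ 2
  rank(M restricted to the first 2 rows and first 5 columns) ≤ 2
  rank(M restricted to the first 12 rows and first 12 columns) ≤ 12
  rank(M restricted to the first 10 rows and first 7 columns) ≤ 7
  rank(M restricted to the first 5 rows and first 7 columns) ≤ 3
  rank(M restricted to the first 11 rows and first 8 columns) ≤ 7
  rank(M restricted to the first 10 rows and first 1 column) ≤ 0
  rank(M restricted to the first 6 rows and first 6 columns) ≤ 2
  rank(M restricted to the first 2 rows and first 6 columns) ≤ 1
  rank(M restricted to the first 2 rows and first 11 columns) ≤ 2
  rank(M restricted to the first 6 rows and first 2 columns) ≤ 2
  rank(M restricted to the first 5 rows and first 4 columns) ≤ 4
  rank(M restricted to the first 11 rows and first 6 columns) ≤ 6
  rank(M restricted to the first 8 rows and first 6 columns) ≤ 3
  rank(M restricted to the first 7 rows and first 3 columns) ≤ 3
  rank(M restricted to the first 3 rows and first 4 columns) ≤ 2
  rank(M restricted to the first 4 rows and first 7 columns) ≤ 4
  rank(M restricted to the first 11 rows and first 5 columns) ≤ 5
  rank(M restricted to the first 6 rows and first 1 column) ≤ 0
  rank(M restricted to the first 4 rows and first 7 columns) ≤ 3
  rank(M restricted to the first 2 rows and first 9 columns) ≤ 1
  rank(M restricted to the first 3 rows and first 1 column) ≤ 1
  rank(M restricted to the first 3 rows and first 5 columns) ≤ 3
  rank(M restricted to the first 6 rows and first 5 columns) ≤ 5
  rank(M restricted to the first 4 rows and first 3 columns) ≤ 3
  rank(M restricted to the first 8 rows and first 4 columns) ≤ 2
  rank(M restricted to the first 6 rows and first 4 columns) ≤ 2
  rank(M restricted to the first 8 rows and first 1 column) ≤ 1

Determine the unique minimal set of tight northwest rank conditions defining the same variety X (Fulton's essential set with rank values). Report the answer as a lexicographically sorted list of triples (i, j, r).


Reconstructing r_w from the 42 given conditions:

  R[1]: 0, 0, 1, 1, 1, 1, 1, 1, 1, 1, 1, 1
  R[2]: 0, 0, 1, 1, 1, 1, 1, 1, 1, 2, 2, 2
  R[3]: 0, 1, 2, 2, 2, 2, 2, 2, 2, 3, 3, 3
  R[4]: 0, 1, 2, 2, 2, 2, 3, 3, 3, 4, 4, 4
  R[5]: 0, 1, 2, 2, 2, 2, 3, 3, 3, 4, 5, 5
  R[6]: 0, 1, 2, 2, 2, 2, 3, 3, 4, 5, 6, 6
  R[7]: 0, 1, 2, 2, 3, 3, 4, 4, 5, 6, 7, 7
  R[8]: 0, 1, 2, 2, 3, 3, 4, 4, 5, 6, 7, 8
  R[9]: 0, 1, 2, 3, 4, 4, 5, 5, 6, 7, 8, 9
  R[10]: 0, 1, 2, 3, 4, 5, 6, 6, 7, 8, 9, 10
  R[11]: 1, 2, 3, 4, 5, 6, 7, 7, 8, 9, 10, 11
  R[12]: 1, 2, 3, 4, 5, 6, 7, 8, 9, 10, 11, 12

so w = (3, 10, 2, 7, 11, 9, 5, 12, 4, 6, 1, 8).

ℓ(w)=34; the 9 essential cells (i,j,r):

[(2, 2, 0), (2, 9, 1), (5, 9, 3), (6, 6, 2), (6, 8, 3), (8, 4, 2), (8, 6, 3), (8, 8, 4), (10, 1, 0)]


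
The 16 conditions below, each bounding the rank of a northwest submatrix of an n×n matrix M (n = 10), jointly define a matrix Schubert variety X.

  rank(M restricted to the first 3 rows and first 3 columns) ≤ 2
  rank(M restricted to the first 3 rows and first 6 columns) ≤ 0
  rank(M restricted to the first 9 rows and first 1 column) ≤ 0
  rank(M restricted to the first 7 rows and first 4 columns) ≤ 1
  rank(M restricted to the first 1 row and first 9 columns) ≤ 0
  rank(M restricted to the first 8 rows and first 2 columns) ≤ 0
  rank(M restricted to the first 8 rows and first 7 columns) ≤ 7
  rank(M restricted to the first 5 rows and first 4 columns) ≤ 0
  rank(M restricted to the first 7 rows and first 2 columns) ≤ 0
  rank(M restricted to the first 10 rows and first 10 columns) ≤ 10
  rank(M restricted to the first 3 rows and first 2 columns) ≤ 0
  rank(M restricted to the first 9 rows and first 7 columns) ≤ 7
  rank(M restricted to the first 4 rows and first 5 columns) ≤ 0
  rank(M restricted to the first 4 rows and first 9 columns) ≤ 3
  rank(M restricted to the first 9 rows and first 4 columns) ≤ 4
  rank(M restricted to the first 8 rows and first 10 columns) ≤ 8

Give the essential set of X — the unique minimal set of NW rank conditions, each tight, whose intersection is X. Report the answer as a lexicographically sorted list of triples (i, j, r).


Rank table r_w(10×10) implied by the 16 constraints:

  row 1: 0, 0, 0, 0, 0, 0, 0, 0, 0, 1
  row 2: 0, 0, 0, 0, 0, 0, 1, 1, 1, 2
  row 3: 0, 0, 0, 0, 0, 0, 1, 2, 2, 3
  row 4: 0, 0, 0, 0, 0, 1, 2, 3, 3, 4
  row 5: 0, 0, 0, 0, 1, 2, 3, 4, 4, 5
  row 6: 0, 0, 1, 1, 2, 3, 4, 5, 5, 6
  row 7: 0, 0, 1, 1, 2, 3, 4, 5, 6, 7
  row 8: 0, 0, 1, 2, 3, 4, 5, 6, 7, 8
  row 9: 0, 1, 2, 3, 4, 5, 6, 7, 8, 9
  row 10: 1, 2, 3, 4, 5, 6, 7, 8, 9, 10

reading off 1-entries of Δ²R: w = (10, 7, 8, 6, 5, 3, 9, 4, 2, 1).

|D(w)|=38, |Ess(w)|=7:

[(1, 9, 0), (3, 6, 0), (4, 5, 0), (5, 4, 0), (7, 4, 1), (8, 2, 0), (9, 1, 0)]


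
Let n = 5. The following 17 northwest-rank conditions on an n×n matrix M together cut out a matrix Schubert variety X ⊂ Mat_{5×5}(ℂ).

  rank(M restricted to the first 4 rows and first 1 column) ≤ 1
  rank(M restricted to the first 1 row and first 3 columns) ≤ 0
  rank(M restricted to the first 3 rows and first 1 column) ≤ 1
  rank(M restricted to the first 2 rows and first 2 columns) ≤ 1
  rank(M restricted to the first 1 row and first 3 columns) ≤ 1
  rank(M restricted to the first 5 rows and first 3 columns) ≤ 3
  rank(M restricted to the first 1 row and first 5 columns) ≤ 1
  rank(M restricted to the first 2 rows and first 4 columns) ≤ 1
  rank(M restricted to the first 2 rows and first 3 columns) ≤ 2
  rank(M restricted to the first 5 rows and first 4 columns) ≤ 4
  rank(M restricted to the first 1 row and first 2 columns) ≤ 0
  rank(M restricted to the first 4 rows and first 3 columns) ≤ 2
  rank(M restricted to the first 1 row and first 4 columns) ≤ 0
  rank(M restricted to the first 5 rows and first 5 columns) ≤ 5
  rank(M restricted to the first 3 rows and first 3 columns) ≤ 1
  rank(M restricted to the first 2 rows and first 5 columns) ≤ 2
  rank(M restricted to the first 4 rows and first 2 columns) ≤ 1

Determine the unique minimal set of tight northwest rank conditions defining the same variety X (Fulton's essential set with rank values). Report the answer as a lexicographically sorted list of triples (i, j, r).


Propagating the 17 rank bounds to every northwest block:

  0 | 0 | 0 | 0 | 1
  1 | 1 | 1 | 1 | 2
  1 | 1 | 1 | 2 | 3
  1 | 1 | 2 | 3 | 4
  1 | 2 | 3 | 4 | 5

hence w(1..5) = (5, 1, 4, 3, 2).

D(w) has 7 cells with 3 SE-corners; essential set:

[(1, 4, 0), (3, 3, 1), (4, 2, 1)]


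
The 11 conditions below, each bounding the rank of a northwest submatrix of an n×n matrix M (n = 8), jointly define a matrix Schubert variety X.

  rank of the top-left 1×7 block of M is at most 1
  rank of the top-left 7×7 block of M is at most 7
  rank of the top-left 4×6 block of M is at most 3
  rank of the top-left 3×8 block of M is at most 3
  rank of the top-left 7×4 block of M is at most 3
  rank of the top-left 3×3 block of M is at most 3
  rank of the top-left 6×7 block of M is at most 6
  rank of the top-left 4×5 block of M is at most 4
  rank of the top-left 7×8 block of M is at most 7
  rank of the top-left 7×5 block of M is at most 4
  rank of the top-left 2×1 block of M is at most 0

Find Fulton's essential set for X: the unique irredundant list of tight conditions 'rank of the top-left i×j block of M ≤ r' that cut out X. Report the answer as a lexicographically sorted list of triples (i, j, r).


Recovering R(i,j) via the rank-extension bound from the 11 conditions:

  row 1: 0, 1, 1, 1, 1, 1, 1, 1
  row 2: 0, 1, 2, 2, 2, 2, 2, 2
  row 3: 1, 2, 3, 3, 3, 3, 3, 3
  row 4: 1, 2, 3, 3, 3, 3, 4, 4
  row 5: 1, 2, 3, 3, 4, 4, 5, 5
  row 6: 1, 2, 3, 3, 4, 5, 6, 6
  row 7: 1, 2, 3, 3, 4, 5, 6, 7
  row 8: 1, 2, 3, 4, 5, 6, 7, 8

reading off 1-entries of Δ²R: w = (2, 3, 1, 7, 5, 6, 8, 4).

D(w) has 8 cells with 3 SE-corners; essential set:

[(2, 1, 0), (4, 6, 3), (7, 4, 3)]


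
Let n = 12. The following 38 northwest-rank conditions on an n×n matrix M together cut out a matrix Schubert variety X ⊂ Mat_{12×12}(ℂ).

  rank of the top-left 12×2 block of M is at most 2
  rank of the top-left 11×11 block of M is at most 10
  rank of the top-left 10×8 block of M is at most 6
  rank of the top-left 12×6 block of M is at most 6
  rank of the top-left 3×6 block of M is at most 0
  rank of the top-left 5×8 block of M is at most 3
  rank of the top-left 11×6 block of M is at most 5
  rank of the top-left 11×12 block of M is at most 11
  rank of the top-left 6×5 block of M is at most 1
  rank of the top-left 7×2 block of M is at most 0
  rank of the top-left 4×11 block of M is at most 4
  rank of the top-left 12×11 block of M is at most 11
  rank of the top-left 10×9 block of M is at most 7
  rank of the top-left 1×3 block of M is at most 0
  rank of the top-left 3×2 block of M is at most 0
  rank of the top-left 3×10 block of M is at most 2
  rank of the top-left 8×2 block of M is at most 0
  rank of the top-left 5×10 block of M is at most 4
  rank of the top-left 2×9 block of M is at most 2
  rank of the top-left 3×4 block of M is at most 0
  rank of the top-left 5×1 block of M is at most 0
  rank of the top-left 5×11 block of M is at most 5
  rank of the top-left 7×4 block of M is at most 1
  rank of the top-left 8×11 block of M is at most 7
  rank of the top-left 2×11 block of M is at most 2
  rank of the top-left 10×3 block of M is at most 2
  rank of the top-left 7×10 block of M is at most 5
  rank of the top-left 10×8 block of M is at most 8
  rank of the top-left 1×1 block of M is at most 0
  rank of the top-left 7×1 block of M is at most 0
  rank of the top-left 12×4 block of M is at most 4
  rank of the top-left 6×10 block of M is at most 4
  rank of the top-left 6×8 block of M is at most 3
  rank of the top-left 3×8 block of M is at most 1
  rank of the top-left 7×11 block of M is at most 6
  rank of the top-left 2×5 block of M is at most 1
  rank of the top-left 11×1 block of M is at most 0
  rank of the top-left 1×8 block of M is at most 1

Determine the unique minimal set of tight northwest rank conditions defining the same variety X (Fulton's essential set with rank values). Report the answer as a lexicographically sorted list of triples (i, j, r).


Reconstructing r_w from the 38 given conditions:

  i=1: 0  0  0  0  0  0  1  1  1  1  1  1
  i=2: 0  0  0  0  0  0  1  1  2  2  2  2
  i=3: 0  0  0  0  0  0  1  1  2  2  3  3
  i=4: 0  0  1  1  1  1  2  2  3  3  4  4
  i=5: 0  0  1  1  1  2  3  3  4  4  5  5
  i=6: 0  0  1  1  1  2  3  3  4  4  5  6
  i=7: 0  0  1  1  2  3  4  4  5  5  6  7
  i=8: 0  0  1  2  3  4  5  5  6  6  7  8
  i=9: 0  1  2  3  4  5  6  6  7  7  8  9
  i=10: 0  1  2  3  4  5  6  6  7  8  9  10
  i=11: 0  1  2  3  4  5  6  7  8  9  10  11
  i=12: 1  2  3  4  5  6  7  8  9  10  11  12

giving w = (7, 9, 11, 3, 6, 12, 5, 4, 2, 10, 8, 1) via Δ²R.

ℓ(w)=42; the 10 essential cells (i,j,r):

[(3, 6, 0), (3, 8, 1), (3, 10, 2), (6, 5, 1), (6, 8, 3), (6, 10, 4), (7, 4, 1), (8, 2, 0), (10, 8, 6), (11, 1, 0)]


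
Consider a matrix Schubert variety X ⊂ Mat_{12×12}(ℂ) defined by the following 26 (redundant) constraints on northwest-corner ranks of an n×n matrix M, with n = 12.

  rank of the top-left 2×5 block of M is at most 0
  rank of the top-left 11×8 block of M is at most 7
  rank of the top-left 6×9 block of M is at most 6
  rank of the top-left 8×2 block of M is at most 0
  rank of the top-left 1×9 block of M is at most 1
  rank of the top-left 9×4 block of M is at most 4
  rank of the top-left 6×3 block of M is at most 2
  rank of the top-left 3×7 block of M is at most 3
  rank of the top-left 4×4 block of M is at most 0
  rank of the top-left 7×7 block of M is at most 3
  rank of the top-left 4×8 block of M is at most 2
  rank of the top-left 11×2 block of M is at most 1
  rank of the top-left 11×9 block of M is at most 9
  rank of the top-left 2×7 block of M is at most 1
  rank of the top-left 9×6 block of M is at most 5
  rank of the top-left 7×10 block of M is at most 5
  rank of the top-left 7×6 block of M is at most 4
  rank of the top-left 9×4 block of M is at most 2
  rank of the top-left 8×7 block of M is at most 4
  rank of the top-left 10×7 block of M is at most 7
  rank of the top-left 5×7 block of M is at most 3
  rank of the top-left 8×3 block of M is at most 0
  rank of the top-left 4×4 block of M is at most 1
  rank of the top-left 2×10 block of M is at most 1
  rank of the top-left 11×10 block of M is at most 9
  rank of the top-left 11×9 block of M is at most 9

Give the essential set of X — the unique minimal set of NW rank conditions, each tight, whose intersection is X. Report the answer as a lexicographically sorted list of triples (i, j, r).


Propagating the 26 rank bounds to every northwest block:

  0 | 0 | 0 | 0 | 0 | 1 | 1 | 1 | 1 | 1 | 1 | 1
  0 | 0 | 0 | 0 | 0 | 1 | 1 | 1 | 1 | 1 | 2 | 2
  0 | 0 | 0 | 0 | 1 | 2 | 2 | 2 | 2 | 2 | 3 | 3
  0 | 0 | 0 | 0 | 1 | 2 | 2 | 2 | 3 | 3 | 4 | 4
  0 | 0 | 0 | 1 | 2 | 3 | 3 | 3 | 4 | 4 | 5 | 5
  0 | 0 | 0 | 1 | 2 | 3 | 3 | 4 | 5 | 5 | 6 | 6
  0 | 0 | 0 | 1 | 2 | 3 | 3 | 4 | 5 | 5 | 6 | 7
  0 | 0 | 0 | 1 | 2 | 3 | 4 | 5 | 6 | 6 | 7 | 8
  1 | 1 | 1 | 2 | 3 | 4 | 5 | 6 | 7 | 7 | 8 | 9
  1 | 1 | 2 | 3 | 4 | 5 | 6 | 7 | 8 | 8 | 9 | 10
  1 | 1 | 2 | 3 | 4 | 5 | 6 | 7 | 8 | 9 | 10 | 11
  1 | 2 | 3 | 4 | 5 | 6 | 7 | 8 | 9 | 10 | 11 | 12

so w = (6, 11, 5, 9, 4, 8, 12, 7, 1, 3, 10, 2).

|D(w)|=41, |Ess(w)|=8:

[(2, 5, 0), (2, 10, 1), (4, 4, 0), (4, 8, 2), (7, 7, 3), (7, 10, 5), (8, 3, 0), (11, 2, 1)]


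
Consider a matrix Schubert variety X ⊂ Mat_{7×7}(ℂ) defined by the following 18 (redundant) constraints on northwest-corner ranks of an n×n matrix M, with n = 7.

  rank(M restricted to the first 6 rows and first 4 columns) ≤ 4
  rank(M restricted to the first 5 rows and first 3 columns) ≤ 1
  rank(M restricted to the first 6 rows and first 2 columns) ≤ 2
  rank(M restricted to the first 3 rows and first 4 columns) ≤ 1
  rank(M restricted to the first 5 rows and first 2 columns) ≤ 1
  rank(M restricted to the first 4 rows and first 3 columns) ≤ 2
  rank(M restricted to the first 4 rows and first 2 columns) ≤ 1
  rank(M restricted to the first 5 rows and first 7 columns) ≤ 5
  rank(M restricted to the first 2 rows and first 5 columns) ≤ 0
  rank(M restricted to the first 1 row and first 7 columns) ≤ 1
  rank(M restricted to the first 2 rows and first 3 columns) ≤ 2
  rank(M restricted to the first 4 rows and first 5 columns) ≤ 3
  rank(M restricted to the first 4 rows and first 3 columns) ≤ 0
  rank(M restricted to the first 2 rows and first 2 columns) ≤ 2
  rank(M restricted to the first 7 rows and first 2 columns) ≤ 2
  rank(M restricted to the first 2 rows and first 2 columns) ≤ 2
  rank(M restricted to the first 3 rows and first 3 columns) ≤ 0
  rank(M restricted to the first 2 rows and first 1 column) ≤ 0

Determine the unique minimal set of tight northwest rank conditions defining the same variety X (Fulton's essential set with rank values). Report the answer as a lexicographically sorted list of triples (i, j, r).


Computing R[i][j] = min implied NW-rank bound (n=7, 18 conditions):

  row 1: 0  0  0  0  0  1  1
  row 2: 0  0  0  0  0  1  2
  row 3: 0  0  0  1  1  2  3
  row 4: 0  0  0  1  2  3  4
  row 5: 1  1  1  2  3  4  5
  row 6: 1  2  2  3  4  5  6
  row 7: 1  2  3  4  5  6  7

giving w = (6, 7, 4, 5, 1, 2, 3) via Δ²R.

Rothe diagram D(w) (16 cells), 2 SE-corners (essential conditions):

[(2, 5, 0), (4, 3, 0)]
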